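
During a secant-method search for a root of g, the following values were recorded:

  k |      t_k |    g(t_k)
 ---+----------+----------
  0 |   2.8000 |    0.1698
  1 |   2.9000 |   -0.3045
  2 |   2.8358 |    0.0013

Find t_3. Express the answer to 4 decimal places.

t_3 = 2.8358 − 0.0013·(2.8358 − 2.9000) / (0.0013 − (-0.3045))
   = 2.8358 − (-0.000083)/(0.305800) = 2.836073

2.8361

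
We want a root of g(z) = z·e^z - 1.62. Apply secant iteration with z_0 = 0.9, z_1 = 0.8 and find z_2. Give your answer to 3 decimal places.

0.763

g(0.9) = 0.59364, g(0.8) = 0.16043
z_2 = 0.80000 − 0.16043·(0.80000 − 0.90000) / (0.16043 − 0.59364) = 0.80000 − (-0.01604)/(-0.43321) = 0.76297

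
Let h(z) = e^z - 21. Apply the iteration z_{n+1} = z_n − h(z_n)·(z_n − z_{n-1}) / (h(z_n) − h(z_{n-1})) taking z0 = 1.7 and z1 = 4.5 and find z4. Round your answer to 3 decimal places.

3.304

h(1.7) = -15.52605, h(4.5) = 69.01713
z2 = 4.50000 − 69.01713·(4.50000 − 1.70000) / (69.01713 − (-15.52605)) = 4.50000 − (193.24797)/(84.54318) = 2.21421
h(2.21421) = -11.84583
z3 = 2.21421 − (-11.84583)·(2.21421 − 4.50000) / (-11.84583 − 69.01713) = 2.21421 − (27.07707)/(-80.86296) = 2.54906
h(2.54906) = -8.20491
z4 = 2.54906 − (-8.20491)·(2.54906 − 2.21421) / (-8.20491 − (-11.84583)) = 2.54906 − (-2.74743)/(3.64091) = 3.30366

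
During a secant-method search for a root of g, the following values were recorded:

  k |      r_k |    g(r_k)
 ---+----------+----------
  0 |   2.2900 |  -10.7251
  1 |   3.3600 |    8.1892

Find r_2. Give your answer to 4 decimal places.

r_2 = 3.3600 − 8.1892·(3.3600 − 2.2900) / (8.1892 − (-10.7251))
   = 3.3600 − (8.762444)/(18.914300) = 2.896729

2.8967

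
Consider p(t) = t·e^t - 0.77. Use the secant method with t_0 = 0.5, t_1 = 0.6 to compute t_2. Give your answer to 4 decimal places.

p(0.5) = 0.054361, p(0.6) = 0.323271
t_2 = 0.600000 − 0.323271·(0.600000 − 0.500000) / (0.323271 − 0.054361) = 0.600000 − (0.032327)/(0.268911) = 0.479785

0.4798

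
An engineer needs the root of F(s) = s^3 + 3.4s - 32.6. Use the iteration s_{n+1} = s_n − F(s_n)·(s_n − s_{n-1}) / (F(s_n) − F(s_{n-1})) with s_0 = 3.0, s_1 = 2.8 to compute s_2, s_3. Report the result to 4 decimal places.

F(3.0) = 4.600000, F(2.8) = -1.128000
s_2 = 2.800000 − (-1.128000)·(2.800000 − 3.000000) / (-1.128000 − 4.600000) = 2.800000 − (0.225600)/(-5.728000) = 2.839385
F(2.839385) = -0.054652
s_3 = 2.839385 − (-0.054652)·(2.839385 − 2.800000) / (-0.054652 − (-1.128000)) = 2.839385 − (-0.002152)/(1.073348) = 2.841391

2.8394, 2.8414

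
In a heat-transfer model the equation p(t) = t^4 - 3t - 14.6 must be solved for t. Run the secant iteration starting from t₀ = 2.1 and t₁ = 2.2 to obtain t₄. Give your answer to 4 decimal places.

p(2.1) = -1.451900, p(2.2) = 2.225600
t₂ = 2.200000 − 2.225600·(2.200000 − 2.100000) / (2.225600 − (-1.451900)) = 2.200000 − (0.222560)/(3.677500) = 2.139481
p(2.139481) = -0.066059
t₃ = 2.139481 − (-0.066059)·(2.139481 − 2.200000) / (-0.066059 − 2.225600) = 2.139481 − (0.003998)/(-2.291659) = 2.141225
p(2.141225) = -0.002871
t₄ = 2.141225 − (-0.002871)·(2.141225 − 2.139481) / (-0.002871 − (-0.066059)) = 2.141225 − (-0.000005)/(0.063187) = 2.141304

2.1413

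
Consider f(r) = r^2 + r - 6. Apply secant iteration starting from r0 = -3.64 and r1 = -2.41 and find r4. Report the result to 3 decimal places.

-3.000

f(-3.64) = 3.60960, f(-2.41) = -2.60190
r2 = -2.41000 − (-2.60190)·(-2.41000 − (-3.64000)) / (-2.60190 − 3.60960) = -2.41000 − (-3.20034)/(-6.21150) = -2.92523
f(-2.92523) = -0.36827
r3 = -2.92523 − (-0.36827)·(-2.92523 − (-2.41000)) / (-0.36827 − (-2.60190)) = -2.92523 − (0.18974)/(2.23363) = -3.01018
f(-3.01018) = 0.05098
r4 = -3.01018 − 0.05098·(-3.01018 − (-2.92523)) / (0.05098 − (-0.36827)) = -3.01018 − (-0.00433)/(0.41925) = -2.99985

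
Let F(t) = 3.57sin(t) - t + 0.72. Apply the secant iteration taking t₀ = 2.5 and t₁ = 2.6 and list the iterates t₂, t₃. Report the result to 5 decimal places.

F(2.5) = 0.3565456, F(2.6) = -0.0396601
t₂ = 2.6000000 − (-0.0396601)·(2.6000000 − 2.5000000) / (-0.0396601 − 0.3565456) = 2.6000000 − (-0.0039660)/(-0.3962057) = 2.5899900
F(2.5899900) = 0.0008786
t₃ = 2.5899900 − 0.0008786·(2.5899900 − 2.6000000) / (0.0008786 − (-0.0396601)) = 2.5899900 − (-0.0000088)/(0.0405387) = 2.5902070

2.58999, 2.59021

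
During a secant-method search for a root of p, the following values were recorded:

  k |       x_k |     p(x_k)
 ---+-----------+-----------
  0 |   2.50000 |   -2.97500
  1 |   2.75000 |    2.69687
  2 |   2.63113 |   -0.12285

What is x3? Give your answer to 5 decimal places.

x3 = 2.63113 − (-0.12285)·(2.63113 − 2.75000) / (-0.12285 − 2.69687)
   = 2.63113 − (0.0146032)/(-2.8197200) = 2.6363089

2.63631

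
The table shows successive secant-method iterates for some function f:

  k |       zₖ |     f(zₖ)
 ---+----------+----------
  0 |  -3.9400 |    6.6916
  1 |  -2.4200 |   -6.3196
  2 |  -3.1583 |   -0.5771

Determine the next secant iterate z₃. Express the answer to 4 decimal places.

-3.2325

z₃ = -3.1583 − (-0.5771)·(-3.1583 − (-2.4200)) / (-0.5771 − (-6.3196))
   = -3.1583 − (0.426073)/(5.742500) = -3.232496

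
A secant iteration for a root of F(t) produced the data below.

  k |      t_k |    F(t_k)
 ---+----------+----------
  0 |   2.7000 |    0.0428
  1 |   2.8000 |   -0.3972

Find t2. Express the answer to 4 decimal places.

t2 = 2.8000 − (-0.3972)·(2.8000 − 2.7000) / (-0.3972 − 0.0428)
   = 2.8000 − (-0.039720)/(-0.440000) = 2.709727

2.7097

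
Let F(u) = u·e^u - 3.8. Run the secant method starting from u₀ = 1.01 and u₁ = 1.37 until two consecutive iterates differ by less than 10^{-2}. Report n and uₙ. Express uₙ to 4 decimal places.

F(1.01) = -1.026943, F(1.37) = 1.591430
u₂ = 1.370000 − 1.591430·(0.360000)/(2.618373) = 1.151194;  |Δ| = 0.218806
F(1.151194) = -0.159961
u₃ = 1.151194 − (-0.159961)·(-0.218806)/(-1.751392) = 1.171179;  |Δ| = 0.019984
F(1.171179) = -0.022020
u₄ = 1.171179 − (-0.022020)·(0.019984)/(0.137941) = 1.174369;  |Δ| = 0.003190
|u₄ − u₃| = 0.003190 < 10^{-2}

n = 4, uₙ = 1.1744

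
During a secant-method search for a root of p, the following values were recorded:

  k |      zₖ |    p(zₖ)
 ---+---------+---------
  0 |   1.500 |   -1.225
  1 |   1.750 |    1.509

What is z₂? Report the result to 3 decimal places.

1.612

z₂ = 1.750 − 1.509·(1.750 − 1.500) / (1.509 − (-1.225))
   = 1.750 − (0.37725)/(2.73400) = 1.61202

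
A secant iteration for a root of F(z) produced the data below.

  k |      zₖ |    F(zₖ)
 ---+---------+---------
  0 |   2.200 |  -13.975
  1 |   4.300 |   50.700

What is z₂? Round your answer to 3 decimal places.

z₂ = 4.300 − 50.700·(4.300 − 2.200) / (50.700 − (-13.975))
   = 4.300 − (106.47000)/(64.67500) = 2.65377

2.654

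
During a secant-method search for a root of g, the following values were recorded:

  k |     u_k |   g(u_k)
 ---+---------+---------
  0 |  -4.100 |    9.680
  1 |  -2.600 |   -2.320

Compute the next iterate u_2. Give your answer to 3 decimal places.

u_2 = -2.600 − (-2.320)·(-2.600 − (-4.100)) / (-2.320 − 9.680)
   = -2.600 − (-3.48000)/(-12.00000) = -2.89000

-2.890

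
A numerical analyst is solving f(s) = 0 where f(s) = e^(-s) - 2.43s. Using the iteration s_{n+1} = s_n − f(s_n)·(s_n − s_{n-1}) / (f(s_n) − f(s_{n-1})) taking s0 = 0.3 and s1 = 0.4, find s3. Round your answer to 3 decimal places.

f(0.3) = 0.01182, f(0.4) = -0.30168
s2 = 0.40000 − (-0.30168)·(0.40000 − 0.30000) / (-0.30168 − 0.01182) = 0.40000 − (-0.03017)/(-0.31350) = 0.30377
f(0.30377) = -0.00013
s3 = 0.30377 − (-0.00013)·(0.30377 − 0.40000) / (-0.00013 − (-0.30168)) = 0.30377 − (0.00001)/(0.30155) = 0.30373

0.304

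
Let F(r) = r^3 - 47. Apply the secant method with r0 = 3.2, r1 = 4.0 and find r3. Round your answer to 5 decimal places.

3.60432

F(3.2) = -14.2320000, F(4.0) = 17.0000000
r2 = 4.0000000 − 17.0000000·(4.0000000 − 3.2000000) / (17.0000000 − (-14.2320000)) = 4.0000000 − (13.6000000)/(31.2320000) = 3.5645492
F(3.5645492) = -1.7087994
r3 = 3.5645492 − (-1.7087994)·(3.5645492 − 4.0000000) / (-1.7087994 − 17.0000000) = 3.5645492 − (0.7440981)/(-18.7087994) = 3.6043218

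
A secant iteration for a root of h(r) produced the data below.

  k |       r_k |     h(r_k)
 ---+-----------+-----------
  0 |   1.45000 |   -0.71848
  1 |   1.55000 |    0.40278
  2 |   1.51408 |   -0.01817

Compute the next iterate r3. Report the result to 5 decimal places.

1.51563

r3 = 1.51408 − (-0.01817)·(1.51408 − 1.55000) / (-0.01817 − 0.40278)
   = 1.51408 − (0.0006527)/(-0.4209500) = 1.5156305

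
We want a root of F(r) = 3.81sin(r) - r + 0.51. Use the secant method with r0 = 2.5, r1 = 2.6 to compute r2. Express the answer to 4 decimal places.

F(2.5) = 0.290179, F(2.6) = -0.125940
r2 = 2.600000 − (-0.125940)·(2.600000 − 2.500000) / (-0.125940 − 0.290179) = 2.600000 − (-0.012594)/(-0.416119) = 2.569735

2.5697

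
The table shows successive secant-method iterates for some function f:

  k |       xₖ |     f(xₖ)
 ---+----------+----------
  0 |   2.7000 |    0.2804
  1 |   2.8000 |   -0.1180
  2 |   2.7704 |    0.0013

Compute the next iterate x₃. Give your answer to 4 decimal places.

x₃ = 2.7704 − 0.0013·(2.7704 − 2.8000) / (0.0013 − (-0.1180))
   = 2.7704 − (-0.000038)/(0.119300) = 2.770723

2.7707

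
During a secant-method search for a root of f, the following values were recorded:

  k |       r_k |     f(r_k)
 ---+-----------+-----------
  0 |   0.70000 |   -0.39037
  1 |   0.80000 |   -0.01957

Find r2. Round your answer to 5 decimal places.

r2 = 0.80000 − (-0.01957)·(0.80000 − 0.70000) / (-0.01957 − (-0.39037))
   = 0.80000 − (-0.0019570)/(0.3708000) = 0.8052778

0.80528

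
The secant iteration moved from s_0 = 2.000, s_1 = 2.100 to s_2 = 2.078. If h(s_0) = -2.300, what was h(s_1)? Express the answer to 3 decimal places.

0.649

The secant line through (2.000, -2.300) and (2.100, h(s_1)) crosses zero at s_2 = 2.078.
So (2.000, -2.300), (2.100, h(s_1)), (2.078, 0) are collinear:
h(s_1) = -2.300 · (2.100 − 2.078) / (2.000 − 2.078) = -2.300 · (0.02200)/(-0.07800) = 0.64872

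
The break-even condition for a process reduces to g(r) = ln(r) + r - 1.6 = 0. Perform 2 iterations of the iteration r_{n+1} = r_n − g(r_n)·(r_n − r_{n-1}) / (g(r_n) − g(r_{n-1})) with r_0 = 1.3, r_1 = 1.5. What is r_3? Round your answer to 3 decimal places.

g(1.3) = -0.03764, g(1.5) = 0.30547
r_2 = 1.50000 − 0.30547·(1.50000 − 1.30000) / (0.30547 − (-0.03764)) = 1.50000 − (0.06109)/(0.34310) = 1.32194
g(1.32194) = 0.00104
r_3 = 1.32194 − 0.00104·(1.32194 − 1.50000) / (0.00104 − 0.30547) = 1.32194 − (-0.00018)/(-0.30443) = 1.32133

1.321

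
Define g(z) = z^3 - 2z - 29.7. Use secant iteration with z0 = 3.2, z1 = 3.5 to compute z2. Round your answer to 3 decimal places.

3.305

g(3.2) = -3.33200, g(3.5) = 6.17500
z2 = 3.50000 − 6.17500·(3.50000 − 3.20000) / (6.17500 − (-3.33200)) = 3.50000 − (1.85250)/(9.50700) = 3.30514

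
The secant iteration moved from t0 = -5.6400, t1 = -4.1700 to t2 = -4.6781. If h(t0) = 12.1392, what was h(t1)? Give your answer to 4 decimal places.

The secant line through (-5.6400, 12.1392) and (-4.1700, h(t1)) crosses zero at t2 = -4.6781.
So (-5.6400, 12.1392), (-4.1700, h(t1)), (-4.6781, 0) are collinear:
h(t1) = 12.1392 · (-4.1700 − (-4.6781)) / (-5.6400 − (-4.6781)) = 12.1392 · (0.508100)/(-0.961900) = -6.412234

-6.4122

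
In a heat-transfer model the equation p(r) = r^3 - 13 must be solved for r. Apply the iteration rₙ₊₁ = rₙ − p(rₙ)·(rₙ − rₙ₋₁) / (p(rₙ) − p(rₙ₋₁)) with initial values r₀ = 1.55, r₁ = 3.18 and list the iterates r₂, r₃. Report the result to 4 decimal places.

2.0818, 2.2706

p(1.55) = -9.276125, p(3.18) = 19.157432
r₂ = 3.180000 − 19.157432·(3.180000 − 1.550000) / (19.157432 − (-9.276125)) = 3.180000 − (31.226614)/(28.433557) = 2.081769
p(2.081769) = -3.978108
r₃ = 2.081769 − (-3.978108)·(2.081769 − 3.180000) / (-3.978108 − 19.157432) = 2.081769 − (4.368882)/(-23.135540) = 2.270608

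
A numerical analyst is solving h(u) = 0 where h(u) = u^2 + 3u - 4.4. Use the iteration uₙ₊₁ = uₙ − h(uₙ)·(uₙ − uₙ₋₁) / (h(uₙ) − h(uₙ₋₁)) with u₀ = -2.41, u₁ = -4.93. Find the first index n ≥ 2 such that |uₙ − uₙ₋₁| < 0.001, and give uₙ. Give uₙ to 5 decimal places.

h(-2.41) = -5.8219000, h(-4.93) = 5.1149000
u₂ = -4.9300000 − 5.1149000·(-2.5200000)/(10.9368000) = -3.7514516;  |Δ| = 1.1785484
h(-3.7514516) = -1.5809656
u₃ = -3.7514516 − (-1.5809656)·(1.1785484)/(-6.6958656) = -4.0297195;  |Δ| = 0.2782679
h(-4.0297195) = -0.2505192
u₄ = -4.0297195 − (-0.2505192)·(-0.2782679)/(1.3304465) = -4.0821165;  |Δ| = 0.0523970
h(-4.0821165) = 0.0173259
u₅ = -4.0821165 − 0.0173259·(-0.0523970)/(0.2678450) = -4.0787272;  |Δ| = 0.0033894
h(-4.0787272) = -0.0001661
u₆ = -4.0787272 − (-0.0001661)·(0.0033894)/(-0.0174920) = -4.0787594;  |Δ| = 0.0000322
|u₆ − u₅| = 0.0000322 < 0.001

n = 6, uₙ = -4.07876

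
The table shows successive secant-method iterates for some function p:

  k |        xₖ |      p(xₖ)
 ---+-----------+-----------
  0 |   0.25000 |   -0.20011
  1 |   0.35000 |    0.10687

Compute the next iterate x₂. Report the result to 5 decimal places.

x₂ = 0.35000 − 0.10687·(0.35000 − 0.25000) / (0.10687 − (-0.20011))
   = 0.35000 − (0.0106870)/(0.3069800) = 0.3151867

0.31519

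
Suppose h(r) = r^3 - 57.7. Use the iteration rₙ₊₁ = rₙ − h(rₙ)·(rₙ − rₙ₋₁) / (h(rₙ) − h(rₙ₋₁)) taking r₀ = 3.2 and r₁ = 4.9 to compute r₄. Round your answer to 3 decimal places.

3.866

h(3.2) = -24.93200, h(4.9) = 59.94900
r₂ = 4.90000 − 59.94900·(4.90000 − 3.20000) / (59.94900 − (-24.93200)) = 4.90000 − (101.91330)/(84.88100) = 3.69934
h(3.69934) = -7.07414
r₃ = 3.69934 − (-7.07414)·(3.69934 − 4.90000) / (-7.07414 − 59.94900) = 3.69934 − (8.49364)/(-67.02314) = 3.82607
h(3.82607) = -1.69105
r₄ = 3.82607 − (-1.69105)·(3.82607 − 3.69934) / (-1.69105 − (-7.07414)) = 3.82607 − (-0.21430)/(5.38309) = 3.86588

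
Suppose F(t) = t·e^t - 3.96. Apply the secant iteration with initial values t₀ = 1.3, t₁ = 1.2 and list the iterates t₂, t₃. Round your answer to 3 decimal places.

F(1.3) = 0.81009, F(1.2) = 0.02414
t₂ = 1.20000 − 0.02414·(1.20000 − 1.30000) / (0.02414 − 0.81009) = 1.20000 − (-0.00241)/(-0.78595) = 1.19693
F(1.19693) = 0.00176
t₃ = 1.19693 − 0.00176·(1.19693 − 1.20000) / (0.00176 − 0.02414) = 1.19693 − (-0.00001)/(-0.02238) = 1.19669

1.197, 1.197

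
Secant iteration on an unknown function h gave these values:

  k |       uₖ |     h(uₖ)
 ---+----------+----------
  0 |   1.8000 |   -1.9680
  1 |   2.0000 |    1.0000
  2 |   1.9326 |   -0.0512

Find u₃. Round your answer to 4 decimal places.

u₃ = 1.9326 − (-0.0512)·(1.9326 − 2.0000) / (-0.0512 − 1.0000)
   = 1.9326 − (0.003451)/(-1.051200) = 1.935883

1.9359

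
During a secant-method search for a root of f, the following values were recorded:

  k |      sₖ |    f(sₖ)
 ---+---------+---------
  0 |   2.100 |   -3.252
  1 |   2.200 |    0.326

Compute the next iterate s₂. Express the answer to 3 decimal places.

2.191

s₂ = 2.200 − 0.326·(2.200 − 2.100) / (0.326 − (-3.252))
   = 2.200 − (0.03260)/(3.57800) = 2.19089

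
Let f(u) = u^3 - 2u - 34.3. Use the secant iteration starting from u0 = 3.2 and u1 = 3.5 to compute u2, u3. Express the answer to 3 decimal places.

f(3.2) = -7.93200, f(3.5) = 1.57500
u2 = 3.50000 − 1.57500·(3.50000 − 3.20000) / (1.57500 − (-7.93200)) = 3.50000 − (0.47250)/(9.50700) = 3.45030
f(3.45030) = -0.12627
u3 = 3.45030 − (-0.12627)·(3.45030 − 3.50000) / (-0.12627 − 1.57500) = 3.45030 − (0.00628)/(-1.70127) = 3.45399

3.450, 3.454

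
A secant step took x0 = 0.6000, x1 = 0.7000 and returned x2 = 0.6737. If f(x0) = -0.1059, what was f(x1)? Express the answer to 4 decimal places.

The secant line through (0.6000, -0.1059) and (0.7000, f(x1)) crosses zero at x2 = 0.6737.
So (0.6000, -0.1059), (0.7000, f(x1)), (0.6737, 0) are collinear:
f(x1) = -0.1059 · (0.7000 − 0.6737) / (0.6000 − 0.6737) = -0.1059 · (0.026300)/(-0.073700) = 0.037791

0.0378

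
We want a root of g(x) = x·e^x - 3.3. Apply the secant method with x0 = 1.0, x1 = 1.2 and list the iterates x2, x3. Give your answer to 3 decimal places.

1.092, 1.099

g(1.0) = -0.58172, g(1.2) = 0.68414
x2 = 1.20000 − 0.68414·(1.20000 − 1.00000) / (0.68414 − (-0.58172)) = 1.20000 − (0.13683)/(1.26586) = 1.09191
g(1.09191) = -0.04616
x3 = 1.09191 − (-0.04616)·(1.09191 − 1.20000) / (-0.04616 − 0.68414) = 1.09191 − (0.00499)/(-0.73030) = 1.09874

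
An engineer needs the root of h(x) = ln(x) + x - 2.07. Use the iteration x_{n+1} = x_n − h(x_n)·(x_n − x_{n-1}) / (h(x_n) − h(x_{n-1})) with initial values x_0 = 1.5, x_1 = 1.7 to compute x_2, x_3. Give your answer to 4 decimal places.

h(1.5) = -0.164535, h(1.7) = 0.160628
x_2 = 1.700000 − 0.160628·(1.700000 − 1.500000) / (0.160628 − (-0.164535)) = 1.700000 − (0.032126)/(0.325163) = 1.601201
h(1.601201) = 0.001956
x_3 = 1.601201 − 0.001956·(1.601201 − 1.700000) / (0.001956 − 0.160628) = 1.601201 − (-0.000193)/(-0.158673) = 1.599984

1.6012, 1.6000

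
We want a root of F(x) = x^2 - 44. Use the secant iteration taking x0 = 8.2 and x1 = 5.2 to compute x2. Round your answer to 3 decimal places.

6.466

F(8.2) = 23.24000, F(5.2) = -16.96000
x2 = 5.20000 − (-16.96000)·(5.20000 − 8.20000) / (-16.96000 − 23.24000) = 5.20000 − (50.88000)/(-40.20000) = 6.46567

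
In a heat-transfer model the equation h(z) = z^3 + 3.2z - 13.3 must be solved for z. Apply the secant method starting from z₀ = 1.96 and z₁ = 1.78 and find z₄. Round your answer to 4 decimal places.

h(1.96) = 0.501536, h(1.78) = -1.964248
z₂ = 1.780000 − (-1.964248)·(1.780000 − 1.960000) / (-1.964248 − 0.501536) = 1.780000 − (0.353565)/(-2.465784) = 1.923388
h(1.923388) = -0.029731
z₃ = 1.923388 − (-0.029731)·(1.923388 − 1.780000) / (-0.029731 − (-1.964248)) = 1.923388 − (-0.004263)/(1.934517) = 1.925592
h(1.925592) = 0.001806
z₄ = 1.925592 − 0.001806·(1.925592 − 1.923388) / (0.001806 − (-0.029731)) = 1.925592 − (0.000004)/(0.031537) = 1.925466

1.9255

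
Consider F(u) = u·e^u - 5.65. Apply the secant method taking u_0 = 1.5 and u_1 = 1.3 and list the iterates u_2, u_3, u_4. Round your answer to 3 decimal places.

F(1.5) = 1.07253, F(1.3) = -0.87991
u_2 = 1.30000 − (-0.87991)·(1.30000 − 1.50000) / (-0.87991 − 1.07253) = 1.30000 − (0.17598)/(-1.95245) = 1.39013
F(1.39013) = -0.06807
u_3 = 1.39013 − (-0.06807)·(1.39013 − 1.30000) / (-0.06807 − (-0.87991)) = 1.39013 − (-0.00614)/(0.81185) = 1.39769
F(1.39769) = 0.00485
u_4 = 1.39769 − 0.00485·(1.39769 − 1.39013) / (0.00485 − (-0.06807)) = 1.39769 − (0.00004)/(0.07292) = 1.39719

1.390, 1.398, 1.397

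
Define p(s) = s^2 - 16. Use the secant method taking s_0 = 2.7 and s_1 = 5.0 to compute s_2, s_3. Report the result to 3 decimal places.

p(2.7) = -8.71000, p(5.0) = 9.00000
s_2 = 5.00000 − 9.00000·(5.00000 − 2.70000) / (9.00000 − (-8.71000)) = 5.00000 − (20.70000)/(17.71000) = 3.83117
p(3.83117) = -1.32215
s_3 = 3.83117 − (-1.32215)·(3.83117 − 5.00000) / (-1.32215 − 9.00000) = 3.83117 − (1.54536)/(-10.32215) = 3.98088

3.831, 3.981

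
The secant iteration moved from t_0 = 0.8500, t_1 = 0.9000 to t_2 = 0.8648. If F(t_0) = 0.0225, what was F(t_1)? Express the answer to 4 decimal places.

-0.0535

The secant line through (0.8500, 0.0225) and (0.9000, F(t_1)) crosses zero at t_2 = 0.8648.
So (0.8500, 0.0225), (0.9000, F(t_1)), (0.8648, 0) are collinear:
F(t_1) = 0.0225 · (0.9000 − 0.8648) / (0.8500 − 0.8648) = 0.0225 · (0.035200)/(-0.014800) = -0.053514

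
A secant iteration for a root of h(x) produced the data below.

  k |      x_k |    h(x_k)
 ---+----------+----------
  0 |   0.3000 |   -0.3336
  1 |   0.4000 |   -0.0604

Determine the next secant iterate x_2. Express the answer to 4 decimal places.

x_2 = 0.4000 − (-0.0604)·(0.4000 − 0.3000) / (-0.0604 − (-0.3336))
   = 0.4000 − (-0.006040)/(0.273200) = 0.422108

0.4221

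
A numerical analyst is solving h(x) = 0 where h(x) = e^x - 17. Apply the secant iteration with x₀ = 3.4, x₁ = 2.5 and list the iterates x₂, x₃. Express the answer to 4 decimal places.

h(3.4) = 12.964100, h(2.5) = -4.817506
x₂ = 2.500000 − (-4.817506)·(2.500000 − 3.400000) / (-4.817506 − 12.964100) = 2.500000 − (4.335755)/(-17.781606) = 2.743834
h(2.743834) = -1.453528
x₃ = 2.743834 − (-1.453528)·(2.743834 − 2.500000) / (-1.453528 − (-4.817506)) = 2.743834 − (-0.354419)/(3.363978) = 2.849191

2.7438, 2.8492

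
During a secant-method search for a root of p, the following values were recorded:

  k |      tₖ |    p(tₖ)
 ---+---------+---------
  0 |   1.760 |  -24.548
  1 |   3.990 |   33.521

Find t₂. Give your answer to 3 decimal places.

2.703

t₂ = 3.990 − 33.521·(3.990 − 1.760) / (33.521 − (-24.548))
   = 3.990 − (74.75183)/(58.06900) = 2.70271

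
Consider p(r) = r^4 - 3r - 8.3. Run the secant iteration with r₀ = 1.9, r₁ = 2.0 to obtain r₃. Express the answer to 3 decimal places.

1.938

p(1.9) = -0.96790, p(2.0) = 1.70000
r₂ = 2.00000 − 1.70000·(2.00000 − 1.90000) / (1.70000 − (-0.96790)) = 2.00000 − (0.17000)/(2.66790) = 1.93628
p(1.93628) = -0.05250
r₃ = 1.93628 − (-0.05250)·(1.93628 − 2.00000) / (-0.05250 − 1.70000) = 1.93628 − (0.00335)/(-1.75250) = 1.93819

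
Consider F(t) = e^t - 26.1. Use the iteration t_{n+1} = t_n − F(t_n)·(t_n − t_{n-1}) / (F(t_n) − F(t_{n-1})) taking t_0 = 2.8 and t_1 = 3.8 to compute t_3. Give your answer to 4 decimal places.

3.2320

F(2.8) = -9.655353, F(3.8) = 18.601184
t_2 = 3.800000 − 18.601184·(3.800000 − 2.800000) / (18.601184 − (-9.655353)) = 3.800000 − (18.601184)/(28.256538) = 3.141703
F(3.141703) = -2.956746
t_3 = 3.141703 − (-2.956746)·(3.141703 − 3.800000) / (-2.956746 − 18.601184) = 3.141703 − (1.946416)/(-21.557930) = 3.231991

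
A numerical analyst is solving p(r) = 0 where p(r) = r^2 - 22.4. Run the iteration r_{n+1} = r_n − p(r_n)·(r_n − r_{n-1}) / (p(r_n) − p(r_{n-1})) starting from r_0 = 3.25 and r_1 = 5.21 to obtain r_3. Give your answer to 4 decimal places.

p(3.25) = -11.837500, p(5.21) = 4.744100
r_2 = 5.210000 − 4.744100·(5.210000 − 3.250000) / (4.744100 − (-11.837500)) = 5.210000 − (9.298436)/(16.581600) = 4.649232
p(4.649232) = -0.784645
r_3 = 4.649232 − (-0.784645)·(4.649232 − 5.210000) / (-0.784645 − 4.744100) = 4.649232 − (0.440004)/(-5.528745) = 4.728816

4.7288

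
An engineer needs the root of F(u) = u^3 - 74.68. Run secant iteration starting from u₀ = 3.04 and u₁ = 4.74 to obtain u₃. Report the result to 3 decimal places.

4.192

F(3.04) = -46.58554, F(4.74) = 31.81642
u₂ = 4.74000 − 31.81642·(4.74000 − 3.04000) / (31.81642 − (-46.58554)) = 4.74000 − (54.08792)/(78.40196) = 4.05012
F(4.05012) = -8.24396
u₃ = 4.05012 − (-8.24396)·(4.05012 − 4.74000) / (-8.24396 − 31.81642) = 4.05012 − (5.68734)/(-40.06038) = 4.19209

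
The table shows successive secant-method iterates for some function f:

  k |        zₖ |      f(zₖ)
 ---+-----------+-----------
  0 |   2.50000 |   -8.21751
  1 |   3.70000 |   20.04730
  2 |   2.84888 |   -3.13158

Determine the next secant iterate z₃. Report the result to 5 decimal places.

z₃ = 2.84888 − (-3.13158)·(2.84888 − 3.70000) / (-3.13158 − 20.04730)
   = 2.84888 − (2.6653504)/(-23.1788800) = 2.9638705

2.96387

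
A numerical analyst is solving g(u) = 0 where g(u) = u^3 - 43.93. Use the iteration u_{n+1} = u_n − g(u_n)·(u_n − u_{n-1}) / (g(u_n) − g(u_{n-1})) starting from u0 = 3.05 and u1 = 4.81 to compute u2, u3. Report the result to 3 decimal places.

g(3.05) = -15.55738, g(4.81) = 67.35464
u2 = 4.81000 − 67.35464·(4.81000 − 3.05000) / (67.35464 − (-15.55738)) = 4.81000 − (118.54417)/(82.91202) = 3.38024
g(3.38024) = -5.30725
u3 = 3.38024 − (-5.30725)·(3.38024 − 4.81000) / (-5.30725 − 67.35464) = 3.38024 − (7.58809)/(-72.66189) = 3.48467

3.380, 3.485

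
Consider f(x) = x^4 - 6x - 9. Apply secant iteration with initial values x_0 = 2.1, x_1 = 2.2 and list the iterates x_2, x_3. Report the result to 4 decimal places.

2.1637, 2.1655

f(2.1) = -2.151900, f(2.2) = 1.225600
x_2 = 2.200000 − 1.225600·(2.200000 − 2.100000) / (1.225600 − (-2.151900)) = 2.200000 − (0.122560)/(3.377500) = 2.163713
f(2.163713) = -0.064401
x_3 = 2.163713 − (-0.064401)·(2.163713 − 2.200000) / (-0.064401 − 1.225600) = 2.163713 − (0.002337)/(-1.290001) = 2.165524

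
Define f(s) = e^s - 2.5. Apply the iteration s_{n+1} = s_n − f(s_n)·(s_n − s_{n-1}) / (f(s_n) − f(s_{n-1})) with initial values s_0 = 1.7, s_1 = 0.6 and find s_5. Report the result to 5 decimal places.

0.91628

f(1.7) = 2.9739474, f(0.6) = -0.6778812
s_2 = 0.6000000 − (-0.6778812)·(0.6000000 − 1.7000000) / (-0.6778812 − 2.9739474) = 0.6000000 − (0.7456693)/(-3.6518286) = 0.8041907
f(0.8041907) = -0.2651130
s_3 = 0.8041907 − (-0.2651130)·(0.8041907 − 0.6000000) / (-0.2651130 − (-0.6778812)) = 0.8041907 − (-0.0541336)/(0.4127682) = 0.9353384
f(0.9353384) = 0.0480755
s_4 = 0.9353384 − 0.0480755·(0.9353384 − 0.8041907) / (0.0480755 − (-0.2651130)) = 0.9353384 − (0.0063050)/(0.3131885) = 0.9152068
f(0.9152068) = -0.0027085
s_5 = 0.9152068 − (-0.0027085)·(0.9152068 − 0.9353384) / (-0.0027085 − 0.0480755) = 0.9152068 − (0.0000545)/(-0.0507840) = 0.9162804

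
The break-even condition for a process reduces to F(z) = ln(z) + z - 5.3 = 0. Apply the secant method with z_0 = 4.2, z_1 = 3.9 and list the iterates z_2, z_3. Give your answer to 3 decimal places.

F(4.2) = 0.33508, F(3.9) = -0.03902
z_2 = 3.90000 − (-0.03902)·(3.90000 − 4.20000) / (-0.03902 − 0.33508) = 3.90000 − (0.01171)/(-0.37411) = 3.93129
F(3.93129) = 0.00026
z_3 = 3.93129 − 0.00026·(3.93129 − 3.90000) / (0.00026 − (-0.03902)) = 3.93129 − (0.00001)/(0.03929) = 3.93108

3.931, 3.931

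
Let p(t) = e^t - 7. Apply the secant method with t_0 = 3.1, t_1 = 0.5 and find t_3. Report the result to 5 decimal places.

2.76998

p(3.1) = 15.1979513, p(0.5) = -5.3512787
t_2 = 0.5000000 − (-5.3512787)·(0.5000000 − 3.1000000) / (-5.3512787 − 15.1979513) = 0.5000000 − (13.9133247)/(-20.5492300) = 1.1770728
p(1.1770728) = -3.7551381
t_3 = 1.1770728 − (-3.7551381)·(1.1770728 − 0.5000000) / (-3.7551381 − (-5.3512787)) = 1.1770728 − (-2.5425018)/(1.5961407) = 2.7699787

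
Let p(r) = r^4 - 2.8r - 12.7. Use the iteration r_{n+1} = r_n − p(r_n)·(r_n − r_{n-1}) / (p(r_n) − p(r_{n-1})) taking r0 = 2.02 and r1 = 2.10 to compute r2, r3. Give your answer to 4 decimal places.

p(2.02) = -1.706336, p(2.10) = 0.868100
r2 = 2.100000 − 0.868100·(2.100000 − 2.020000) / (0.868100 − (-1.706336)) = 2.100000 − (0.069448)/(2.574436) = 2.073024
p(2.073024) = -0.036576
r3 = 2.073024 − (-0.036576)·(2.073024 − 2.100000) / (-0.036576 − 0.868100) = 2.073024 − (0.000987)/(-0.904676) = 2.074115

2.0730, 2.0741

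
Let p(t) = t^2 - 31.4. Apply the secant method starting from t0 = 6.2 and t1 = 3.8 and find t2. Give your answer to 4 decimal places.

5.4960

p(6.2) = 7.040000, p(3.8) = -16.960000
t2 = 3.800000 − (-16.960000)·(3.800000 − 6.200000) / (-16.960000 − 7.040000) = 3.800000 − (40.704000)/(-24.000000) = 5.496000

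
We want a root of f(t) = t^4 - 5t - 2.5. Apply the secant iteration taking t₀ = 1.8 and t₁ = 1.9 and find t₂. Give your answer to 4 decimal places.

1.8493

f(1.8) = -1.002400, f(1.9) = 1.032100
t₂ = 1.900000 − 1.032100·(1.900000 − 1.800000) / (1.032100 − (-1.002400)) = 1.900000 − (0.103210)/(2.034500) = 1.849270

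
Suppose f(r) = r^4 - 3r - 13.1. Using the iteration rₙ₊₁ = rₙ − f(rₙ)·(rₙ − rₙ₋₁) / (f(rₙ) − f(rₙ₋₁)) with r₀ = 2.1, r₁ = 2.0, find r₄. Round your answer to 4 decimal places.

2.0986

f(2.1) = 0.048100, f(2.0) = -3.100000
r₂ = 2.000000 − (-3.100000)·(2.000000 − 2.100000) / (-3.100000 − 0.048100) = 2.000000 − (0.310000)/(-3.148100) = 2.098472
f(2.098472) = -0.003854
r₃ = 2.098472 − (-0.003854)·(2.098472 − 2.000000) / (-0.003854 − (-3.100000)) = 2.098472 − (-0.000380)/(3.096146) = 2.098595
f(2.098595) = 0.000309
r₄ = 2.098595 − 0.000309·(2.098595 − 2.098472) / (0.000309 − (-0.003854)) = 2.098595 − (0.000000)/(0.004164) = 2.098586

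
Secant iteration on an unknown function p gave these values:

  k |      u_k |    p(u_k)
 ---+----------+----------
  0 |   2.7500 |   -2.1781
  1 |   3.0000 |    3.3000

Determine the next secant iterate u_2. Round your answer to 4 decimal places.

2.8494

u_2 = 3.0000 − 3.3000·(3.0000 − 2.7500) / (3.3000 − (-2.1781))
   = 3.0000 − (0.825000)/(5.478100) = 2.849400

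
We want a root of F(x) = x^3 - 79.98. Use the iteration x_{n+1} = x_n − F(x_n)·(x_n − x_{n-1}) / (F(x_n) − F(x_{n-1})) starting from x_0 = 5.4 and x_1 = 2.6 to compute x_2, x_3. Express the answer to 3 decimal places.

F(5.4) = 77.48400, F(2.6) = -62.40400
x_2 = 2.60000 − (-62.40400)·(2.60000 − 5.40000) / (-62.40400 − 77.48400) = 2.60000 − (174.73120)/(-139.88800) = 3.84908
F(3.84908) = -22.95431
x_3 = 3.84908 − (-22.95431)·(3.84908 − 2.60000) / (-22.95431 − (-62.40400)) = 3.84908 − (-28.67175)/(39.44969) = 4.57587

3.849, 4.576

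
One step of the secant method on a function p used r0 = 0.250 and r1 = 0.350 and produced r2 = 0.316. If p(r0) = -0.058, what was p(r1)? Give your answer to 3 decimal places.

The secant line through (0.250, -0.058) and (0.350, p(r1)) crosses zero at r2 = 0.316.
So (0.250, -0.058), (0.350, p(r1)), (0.316, 0) are collinear:
p(r1) = -0.058 · (0.350 − 0.316) / (0.250 − 0.316) = -0.058 · (0.03400)/(-0.06600) = 0.02988

0.030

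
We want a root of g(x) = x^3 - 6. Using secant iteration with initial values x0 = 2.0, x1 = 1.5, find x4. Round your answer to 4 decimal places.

1.8170

g(2.0) = 2.000000, g(1.5) = -2.625000
x2 = 1.500000 − (-2.625000)·(1.500000 − 2.000000) / (-2.625000 − 2.000000) = 1.500000 − (1.312500)/(-4.625000) = 1.783784
g(1.783784) = -0.324206
x3 = 1.783784 − (-0.324206)·(1.783784 − 1.500000) / (-0.324206 − (-2.625000)) = 1.783784 − (-0.092004)/(2.300794) = 1.823772
g(1.823772) = 0.066128
x4 = 1.823772 − 0.066128·(1.823772 − 1.783784) / (0.066128 − (-0.324206)) = 1.823772 − (0.002644)/(0.390333) = 1.816997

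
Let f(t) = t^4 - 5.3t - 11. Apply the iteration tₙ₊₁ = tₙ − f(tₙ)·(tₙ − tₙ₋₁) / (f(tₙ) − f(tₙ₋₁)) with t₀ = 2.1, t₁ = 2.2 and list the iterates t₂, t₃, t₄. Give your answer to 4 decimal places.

2.1778, 2.1791, 2.1791

f(2.1) = -2.681900, f(2.2) = 0.765600
t₂ = 2.200000 − 0.765600·(2.200000 − 2.100000) / (0.765600 − (-2.681900)) = 2.200000 − (0.076560)/(3.447500) = 2.177793
f(2.177793) = -0.048333
t₃ = 2.177793 − (-0.048333)·(2.177793 − 2.200000) / (-0.048333 − 0.765600) = 2.177793 − (0.001073)/(-0.813933) = 2.179111
f(2.179111) = -0.000790
t₄ = 2.179111 − (-0.000790)·(2.179111 − 2.177793) / (-0.000790 − (-0.048333)) = 2.179111 − (-0.000001)/(0.047543) = 2.179133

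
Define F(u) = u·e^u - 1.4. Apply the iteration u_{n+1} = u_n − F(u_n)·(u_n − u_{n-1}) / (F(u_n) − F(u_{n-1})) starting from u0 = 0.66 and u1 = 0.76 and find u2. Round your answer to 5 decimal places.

0.69534

F(0.66) = -0.1230371, F(0.76) = 0.2250899
u2 = 0.7600000 − 0.2250899·(0.7600000 − 0.6600000) / (0.2250899 − (-0.1230371)) = 0.7600000 − (0.0225090)/(0.3481270) = 0.6953426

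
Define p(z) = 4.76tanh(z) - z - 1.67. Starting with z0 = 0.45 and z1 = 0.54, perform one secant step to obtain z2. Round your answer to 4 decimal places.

p(0.45) = -0.111761, p(0.54) = 0.136623
z2 = 0.540000 − 0.136623·(0.540000 − 0.450000) / (0.136623 − (-0.111761)) = 0.540000 − (0.012296)/(0.248383) = 0.490496

0.4905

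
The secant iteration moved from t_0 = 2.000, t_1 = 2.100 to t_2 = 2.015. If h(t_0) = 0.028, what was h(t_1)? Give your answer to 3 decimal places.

-0.159

The secant line through (2.000, 0.028) and (2.100, h(t_1)) crosses zero at t_2 = 2.015.
So (2.000, 0.028), (2.100, h(t_1)), (2.015, 0) are collinear:
h(t_1) = 0.028 · (2.100 − 2.015) / (2.000 − 2.015) = 0.028 · (0.08500)/(-0.01500) = -0.15867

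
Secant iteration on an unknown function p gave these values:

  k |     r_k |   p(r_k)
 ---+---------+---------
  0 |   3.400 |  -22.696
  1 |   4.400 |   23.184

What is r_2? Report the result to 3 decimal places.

3.895

r_2 = 4.400 − 23.184·(4.400 − 3.400) / (23.184 − (-22.696))
   = 4.400 − (23.18400)/(45.88000) = 3.89468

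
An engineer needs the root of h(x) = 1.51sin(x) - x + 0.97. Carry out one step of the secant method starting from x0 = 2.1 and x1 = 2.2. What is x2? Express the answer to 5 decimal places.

h(2.1) = 0.1734461, h(2.2) = -0.0091704
x2 = 2.2000000 − (-0.0091704)·(2.2000000 − 2.1000000) / (-0.0091704 − 0.1734461) = 2.2000000 − (-0.0009170)/(-0.1826166) = 2.1949783

2.19498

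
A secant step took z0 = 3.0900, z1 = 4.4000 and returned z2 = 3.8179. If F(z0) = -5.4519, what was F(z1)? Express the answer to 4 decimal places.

4.3599

The secant line through (3.0900, -5.4519) and (4.4000, F(z1)) crosses zero at z2 = 3.8179.
So (3.0900, -5.4519), (4.4000, F(z1)), (3.8179, 0) are collinear:
F(z1) = -5.4519 · (4.4000 − 3.8179) / (3.0900 − 3.8179) = -5.4519 · (0.582100)/(-0.727900) = 4.359872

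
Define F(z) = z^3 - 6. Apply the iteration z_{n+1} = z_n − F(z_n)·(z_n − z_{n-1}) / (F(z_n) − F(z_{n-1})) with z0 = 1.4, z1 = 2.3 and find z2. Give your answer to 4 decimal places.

1.7110

F(1.4) = -3.256000, F(2.3) = 6.167000
z2 = 2.300000 − 6.167000·(2.300000 − 1.400000) / (6.167000 − (-3.256000)) = 2.300000 − (5.550300)/(9.423000) = 1.710984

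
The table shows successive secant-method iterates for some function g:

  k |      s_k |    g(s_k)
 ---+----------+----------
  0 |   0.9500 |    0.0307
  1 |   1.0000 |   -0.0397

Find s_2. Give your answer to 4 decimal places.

s_2 = 1.0000 − (-0.0397)·(1.0000 − 0.9500) / (-0.0397 − 0.0307)
   = 1.0000 − (-0.001985)/(-0.070400) = 0.971804

0.9718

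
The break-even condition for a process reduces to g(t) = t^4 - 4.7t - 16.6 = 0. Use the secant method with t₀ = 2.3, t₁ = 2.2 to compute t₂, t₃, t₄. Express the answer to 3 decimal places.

2.286, 2.287, 2.287

g(2.3) = 0.57410, g(2.2) = -3.51440
t₂ = 2.20000 − (-3.51440)·(2.20000 − 2.30000) / (-3.51440 − 0.57410) = 2.20000 − (0.35144)/(-4.08850) = 2.28596
g(2.28596) = -0.03706
t₃ = 2.28596 − (-0.03706)·(2.28596 − 2.20000) / (-0.03706 − (-3.51440)) = 2.28596 − (-0.00319)/(3.47734) = 2.28687
g(2.28687) = 0.00243
t₄ = 2.28687 − 0.00243·(2.28687 − 2.28596) / (0.00243 − (-0.03706)) = 2.28687 − (0.00000)/(0.03949) = 2.28682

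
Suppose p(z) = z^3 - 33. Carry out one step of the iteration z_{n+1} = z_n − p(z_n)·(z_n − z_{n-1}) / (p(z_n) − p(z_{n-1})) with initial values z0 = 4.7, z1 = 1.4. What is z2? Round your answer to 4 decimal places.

p(4.7) = 70.823000, p(1.4) = -30.256000
z2 = 1.400000 − (-30.256000)·(1.400000 − 4.700000) / (-30.256000 − 70.823000) = 1.400000 − (99.844800)/(-101.079000) = 2.387790

2.3878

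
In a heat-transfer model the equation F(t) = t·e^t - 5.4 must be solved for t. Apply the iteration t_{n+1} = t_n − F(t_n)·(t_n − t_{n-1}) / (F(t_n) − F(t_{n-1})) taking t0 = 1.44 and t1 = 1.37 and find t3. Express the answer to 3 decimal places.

F(1.44) = 0.67780, F(1.37) = -0.00857
t2 = 1.37000 − (-0.00857)·(1.37000 − 1.44000) / (-0.00857 − 0.67780) = 1.37000 − (0.00060)/(-0.68637) = 1.37087
F(1.37087) = -0.00041
t3 = 1.37087 − (-0.00041)·(1.37087 − 1.37000) / (-0.00041 − (-0.00857)) = 1.37087 − (0.00000)/(0.00816) = 1.37092

1.371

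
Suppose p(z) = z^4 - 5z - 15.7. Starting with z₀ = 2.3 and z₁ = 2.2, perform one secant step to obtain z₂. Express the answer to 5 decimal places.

p(2.3) = 0.7841000, p(2.2) = -3.2744000
z₂ = 2.2000000 − (-3.2744000)·(2.2000000 − 2.3000000) / (-3.2744000 − 0.7841000) = 2.2000000 − (0.3274400)/(-4.0585000) = 2.2806801

2.28068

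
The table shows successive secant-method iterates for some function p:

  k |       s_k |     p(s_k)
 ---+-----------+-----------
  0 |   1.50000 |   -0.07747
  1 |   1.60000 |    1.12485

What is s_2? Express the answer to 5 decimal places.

s_2 = 1.60000 − 1.12485·(1.60000 − 1.50000) / (1.12485 − (-0.07747))
   = 1.60000 − (0.1124850)/(1.2023200) = 1.5064434

1.50644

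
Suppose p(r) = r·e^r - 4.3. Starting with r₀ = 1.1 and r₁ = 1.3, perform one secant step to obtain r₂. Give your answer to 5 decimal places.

1.23585

p(1.1) = -0.9954174, p(1.3) = 0.4700857
r₂ = 1.3000000 − 0.4700857·(1.3000000 − 1.1000000) / (0.4700857 − (-0.9954174)) = 1.3000000 − (0.0940171)/(1.4655030) = 1.2358465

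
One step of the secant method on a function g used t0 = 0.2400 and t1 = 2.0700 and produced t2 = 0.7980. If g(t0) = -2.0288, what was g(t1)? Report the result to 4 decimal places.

4.6248

The secant line through (0.2400, -2.0288) and (2.0700, g(t1)) crosses zero at t2 = 0.7980.
So (0.2400, -2.0288), (2.0700, g(t1)), (0.7980, 0) are collinear:
g(t1) = -2.0288 · (2.0700 − 0.7980) / (0.2400 − 0.7980) = -2.0288 · (1.272000)/(-0.558000) = 4.624791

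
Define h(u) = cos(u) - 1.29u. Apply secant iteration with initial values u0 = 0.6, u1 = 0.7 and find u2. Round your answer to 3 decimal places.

h(0.6) = 0.05134, h(0.7) = -0.13816
u2 = 0.70000 − (-0.13816)·(0.70000 − 0.60000) / (-0.13816 − 0.05134) = 0.70000 − (-0.01382)/(-0.18949) = 0.62709

0.627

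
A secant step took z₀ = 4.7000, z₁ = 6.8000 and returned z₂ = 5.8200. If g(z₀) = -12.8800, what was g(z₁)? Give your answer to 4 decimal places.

The secant line through (4.7000, -12.8800) and (6.8000, g(z₁)) crosses zero at z₂ = 5.8200.
So (4.7000, -12.8800), (6.8000, g(z₁)), (5.8200, 0) are collinear:
g(z₁) = -12.8800 · (6.8000 − 5.8200) / (4.7000 − 5.8200) = -12.8800 · (0.980000)/(-1.120000) = 11.270000

11.2700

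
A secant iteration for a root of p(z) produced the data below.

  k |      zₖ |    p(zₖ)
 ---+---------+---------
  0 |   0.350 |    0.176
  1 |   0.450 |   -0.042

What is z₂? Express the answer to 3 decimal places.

0.431

z₂ = 0.450 − (-0.042)·(0.450 − 0.350) / (-0.042 − 0.176)
   = 0.450 − (-0.00420)/(-0.21800) = 0.43073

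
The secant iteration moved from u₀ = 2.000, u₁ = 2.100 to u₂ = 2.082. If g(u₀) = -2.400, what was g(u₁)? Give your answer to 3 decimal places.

0.527

The secant line through (2.000, -2.400) and (2.100, g(u₁)) crosses zero at u₂ = 2.082.
So (2.000, -2.400), (2.100, g(u₁)), (2.082, 0) are collinear:
g(u₁) = -2.400 · (2.100 − 2.082) / (2.000 − 2.082) = -2.400 · (0.01800)/(-0.08200) = 0.52683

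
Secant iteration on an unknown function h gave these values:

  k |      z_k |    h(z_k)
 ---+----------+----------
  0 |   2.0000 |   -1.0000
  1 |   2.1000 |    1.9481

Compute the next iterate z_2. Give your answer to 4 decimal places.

2.0339

z_2 = 2.1000 − 1.9481·(2.1000 − 2.0000) / (1.9481 − (-1.0000))
   = 2.1000 − (0.194810)/(2.948100) = 2.033920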